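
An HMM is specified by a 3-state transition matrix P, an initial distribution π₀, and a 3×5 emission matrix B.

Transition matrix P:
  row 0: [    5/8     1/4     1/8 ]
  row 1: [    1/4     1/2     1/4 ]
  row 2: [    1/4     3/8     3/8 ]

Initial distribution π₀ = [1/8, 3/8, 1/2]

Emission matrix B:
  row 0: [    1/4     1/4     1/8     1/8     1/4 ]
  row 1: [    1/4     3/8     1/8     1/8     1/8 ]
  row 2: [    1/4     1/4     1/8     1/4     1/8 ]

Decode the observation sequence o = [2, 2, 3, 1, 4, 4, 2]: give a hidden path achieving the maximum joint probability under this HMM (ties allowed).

t=0: δ = [1.562e-02, 4.688e-02, 6.250e-02]  (obs o_0=2)
t=1: δ = [1.953e-03, 2.930e-03, 2.930e-03]  ψ = [2, 1, 2]  (obs o_1=2)
t=2: δ = [1.526e-04, 1.831e-04, 2.747e-04]  ψ = [0, 1, 2]  (obs o_2=3)
t=3: δ = [2.384e-05, 3.862e-05, 2.575e-05]  ψ = [0, 2, 2]  (obs o_3=1)
t=4: δ = [3.725e-06, 2.414e-06, 1.207e-06]  ψ = [0, 1, 1]  (obs o_4=4)
t=5: δ = [5.821e-07, 1.509e-07, 7.544e-08]  ψ = [0, 1, 1]  (obs o_5=4)
t=6: δ = [4.547e-08, 1.819e-08, 9.095e-09]  ψ = [0, 0, 0]  (obs o_6=2)
backtrack: best end state = 0; path = [2, 0, 0, 0, 0, 0, 0]

path = [2, 0, 0, 0, 0, 0, 0]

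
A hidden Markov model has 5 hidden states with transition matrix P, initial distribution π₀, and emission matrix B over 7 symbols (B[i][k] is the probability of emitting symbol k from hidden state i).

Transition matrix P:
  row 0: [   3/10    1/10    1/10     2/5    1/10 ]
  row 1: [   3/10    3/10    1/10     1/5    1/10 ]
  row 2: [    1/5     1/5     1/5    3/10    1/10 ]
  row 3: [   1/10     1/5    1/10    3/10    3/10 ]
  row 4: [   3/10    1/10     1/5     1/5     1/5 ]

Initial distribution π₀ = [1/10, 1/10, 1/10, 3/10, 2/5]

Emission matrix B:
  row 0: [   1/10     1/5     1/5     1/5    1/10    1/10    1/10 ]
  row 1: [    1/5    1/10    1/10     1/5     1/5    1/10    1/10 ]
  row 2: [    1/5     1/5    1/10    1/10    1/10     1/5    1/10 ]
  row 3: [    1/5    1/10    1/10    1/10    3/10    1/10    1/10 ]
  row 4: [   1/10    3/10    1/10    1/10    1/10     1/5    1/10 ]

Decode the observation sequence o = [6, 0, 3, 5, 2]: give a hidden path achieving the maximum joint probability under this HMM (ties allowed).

t=0: δ = [1.000e-02, 1.000e-02, 1.000e-02, 3.000e-02, 4.000e-02]  (obs o_0=6)
t=1: δ = [1.200e-03, 1.200e-03, 1.600e-03, 1.800e-03, 9.000e-04]  ψ = [4, 3, 4, 3, 3]  (obs o_1=0)
t=2: δ = [7.200e-05, 7.200e-05, 3.200e-05, 5.400e-05, 5.400e-05]  ψ = [0, 1, 2, 3, 3]  (obs o_2=3)
t=3: δ = [2.160e-06, 2.160e-06, 2.160e-06, 2.880e-06, 3.240e-06]  ψ = [0, 1, 4, 0, 3]  (obs o_3=5)
t=4: δ = [1.944e-07, 6.480e-08, 6.480e-08, 8.640e-08, 8.640e-08]  ψ = [4, 1, 4, 0, 3]  (obs o_4=2)
backtrack: best end state = 0; path = [3, 3, 3, 4, 0]

path = [3, 3, 3, 4, 0]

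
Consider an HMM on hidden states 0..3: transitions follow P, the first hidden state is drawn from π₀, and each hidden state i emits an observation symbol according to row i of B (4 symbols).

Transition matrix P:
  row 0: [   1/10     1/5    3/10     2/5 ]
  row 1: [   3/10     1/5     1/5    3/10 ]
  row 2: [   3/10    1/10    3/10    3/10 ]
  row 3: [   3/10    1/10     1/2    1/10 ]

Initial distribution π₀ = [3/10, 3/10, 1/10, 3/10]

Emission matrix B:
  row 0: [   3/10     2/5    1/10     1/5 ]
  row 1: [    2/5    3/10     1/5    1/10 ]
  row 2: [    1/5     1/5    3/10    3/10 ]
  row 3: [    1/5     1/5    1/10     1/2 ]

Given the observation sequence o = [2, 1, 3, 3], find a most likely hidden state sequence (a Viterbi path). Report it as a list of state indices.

t=0: δ = [3.000e-02, 6.000e-02, 3.000e-02, 3.000e-02]  (obs o_0=2)
t=1: δ = [7.200e-03, 3.600e-03, 3.000e-03, 3.600e-03]  ψ = [1, 1, 3, 1]  (obs o_1=1)
t=2: δ = [2.160e-04, 1.440e-04, 6.480e-04, 1.440e-03]  ψ = [1, 0, 0, 0]  (obs o_2=3)
t=3: δ = [8.640e-05, 1.440e-05, 2.160e-04, 9.720e-05]  ψ = [3, 3, 3, 2]  (obs o_3=3)
backtrack: best end state = 2; path = [1, 0, 3, 2]

path = [1, 0, 3, 2]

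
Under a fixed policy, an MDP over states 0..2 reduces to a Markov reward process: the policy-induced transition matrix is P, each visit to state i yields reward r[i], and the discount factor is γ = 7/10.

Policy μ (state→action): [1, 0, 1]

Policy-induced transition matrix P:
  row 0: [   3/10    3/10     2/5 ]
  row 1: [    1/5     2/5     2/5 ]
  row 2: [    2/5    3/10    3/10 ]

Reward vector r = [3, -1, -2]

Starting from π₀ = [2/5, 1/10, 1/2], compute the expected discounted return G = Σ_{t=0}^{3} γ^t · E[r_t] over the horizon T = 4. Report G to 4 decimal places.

t=0: π = [0.4000, 0.1000, 0.5000], E[r] = 0.1000, γ^t·E[r] = 0.100000, running G = 0.100000
t=1: π = [0.3400, 0.3100, 0.3500], E[r] = 0.0100, γ^t·E[r] = 0.007000, running G = 0.107000
t=2: π = [0.3040, 0.3310, 0.3650], E[r] = -0.1490, γ^t·E[r] = -0.073010, running G = 0.033990
t=3: π = [0.3034, 0.3331, 0.3635], E[r] = -0.1499, γ^t·E[r] = -0.051416, running G = -0.017426

G = -0.0174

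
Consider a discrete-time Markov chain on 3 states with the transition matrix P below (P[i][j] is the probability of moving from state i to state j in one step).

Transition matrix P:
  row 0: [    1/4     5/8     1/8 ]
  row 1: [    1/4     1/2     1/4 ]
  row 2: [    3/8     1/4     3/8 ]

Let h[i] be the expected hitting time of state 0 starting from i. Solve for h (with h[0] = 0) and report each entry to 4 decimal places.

First-step conditioning: h[0] = 0; for i ≠ 0, h[i] = 1 + Σ_k P[i][k]·h[k].
  h[1] = 1 + 1/2·h[1] + 1/4·h[2]
  h[2] = 1 + 1/4·h[1] + 3/8·h[2]
Solving the 2×2 linear system over states ≠ 0 gives exactly h = [0, 7/2, 3] (h[0] = 0 is the target).

h = [0.0000, 3.5000, 3.0000]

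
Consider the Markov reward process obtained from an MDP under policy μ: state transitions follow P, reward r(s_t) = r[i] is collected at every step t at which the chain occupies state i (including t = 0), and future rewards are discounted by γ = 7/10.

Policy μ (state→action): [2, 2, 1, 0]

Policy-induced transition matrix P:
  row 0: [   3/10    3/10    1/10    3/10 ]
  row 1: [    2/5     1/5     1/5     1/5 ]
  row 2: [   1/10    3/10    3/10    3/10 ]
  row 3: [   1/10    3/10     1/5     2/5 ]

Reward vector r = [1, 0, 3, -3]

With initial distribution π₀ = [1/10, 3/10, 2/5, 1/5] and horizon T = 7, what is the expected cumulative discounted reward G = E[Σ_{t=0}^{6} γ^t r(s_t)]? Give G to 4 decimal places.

t=0: π = [0.1000, 0.3000, 0.4000, 0.2000], E[r] = 0.7000, γ^t·E[r] = 0.700000, running G = 0.700000
t=1: π = [0.2100, 0.2700, 0.2300, 0.2900], E[r] = 0.0300, γ^t·E[r] = 0.021000, running G = 0.721000
t=2: π = [0.2230, 0.2730, 0.2020, 0.3020], E[r] = -0.0770, γ^t·E[r] = -0.037730, running G = 0.683270
t=3: π = [0.2265, 0.2727, 0.1979, 0.3029], E[r] = -0.0885, γ^t·E[r] = -0.030356, running G = 0.652915
t=4: π = [0.2271, 0.2727, 0.1971, 0.3030], E[r] = -0.0905, γ^t·E[r] = -0.021736, running G = 0.631178
t=5: π = [0.2272, 0.2727, 0.1970, 0.3030], E[r] = -0.0908, γ^t·E[r] = -0.015267, running G = 0.615911
t=6: π = [0.2273, 0.2727, 0.1970, 0.3030], E[r] = -0.0909, γ^t·E[r] = -0.010694, running G = 0.605217

G = 0.6052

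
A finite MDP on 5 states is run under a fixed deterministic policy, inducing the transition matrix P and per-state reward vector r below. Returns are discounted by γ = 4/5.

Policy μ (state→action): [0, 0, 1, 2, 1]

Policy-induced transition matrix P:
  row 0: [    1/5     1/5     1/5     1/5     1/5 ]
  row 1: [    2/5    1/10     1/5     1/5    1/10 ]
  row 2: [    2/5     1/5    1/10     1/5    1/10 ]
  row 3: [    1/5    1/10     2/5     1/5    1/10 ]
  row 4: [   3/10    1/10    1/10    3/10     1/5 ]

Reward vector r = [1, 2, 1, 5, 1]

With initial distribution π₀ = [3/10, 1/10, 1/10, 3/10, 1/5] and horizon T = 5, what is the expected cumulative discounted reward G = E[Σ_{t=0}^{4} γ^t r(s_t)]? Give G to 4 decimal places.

t=0: π = [0.3000, 0.1000, 0.1000, 0.3000, 0.2000], E[r] = 2.3000, γ^t·E[r] = 2.300000, running G = 2.300000
t=1: π = [0.2600, 0.1400, 0.2300, 0.2200, 0.1500], E[r] = 2.0200, γ^t·E[r] = 1.616000, running G = 3.916000
t=2: π = [0.2890, 0.1490, 0.2060, 0.2150, 0.1410], E[r] = 2.0090, γ^t·E[r] = 1.285760, running G = 5.201760
t=3: π = [0.2851, 0.1495, 0.2083, 0.2141, 0.1430], E[r] = 2.0059, γ^t·E[r] = 1.027021, running G = 6.228781
t=4: π = [0.2859, 0.1493, 0.2077, 0.2143, 0.1428], E[r] = 2.0065, γ^t·E[r] = 0.821879, running G = 7.050660

G = 7.0507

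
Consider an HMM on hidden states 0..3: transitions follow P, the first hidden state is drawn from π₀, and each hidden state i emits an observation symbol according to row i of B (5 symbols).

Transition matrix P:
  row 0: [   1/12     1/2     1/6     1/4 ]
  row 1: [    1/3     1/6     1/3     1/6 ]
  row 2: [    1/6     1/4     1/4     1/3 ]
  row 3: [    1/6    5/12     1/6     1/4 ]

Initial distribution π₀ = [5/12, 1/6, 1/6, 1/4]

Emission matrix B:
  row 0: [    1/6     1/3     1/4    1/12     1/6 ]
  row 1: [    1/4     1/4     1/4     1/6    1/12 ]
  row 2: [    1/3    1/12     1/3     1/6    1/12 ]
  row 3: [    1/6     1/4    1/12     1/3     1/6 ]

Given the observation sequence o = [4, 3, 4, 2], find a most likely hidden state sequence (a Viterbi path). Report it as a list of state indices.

path = [0, 1, 0, 1]

t=0: δ = [6.944e-02, 1.389e-02, 1.389e-02, 4.167e-02]  (obs o_0=4)
t=1: δ = [5.787e-04, 5.787e-03, 1.929e-03, 5.787e-03]  ψ = [3, 0, 0, 0]  (obs o_1=3)
t=2: δ = [3.215e-04, 2.009e-04, 1.608e-04, 2.411e-04]  ψ = [1, 3, 1, 3]  (obs o_2=4)
t=3: δ = [1.674e-05, 4.019e-05, 2.233e-05, 6.698e-06]  ψ = [1, 0, 1, 0]  (obs o_3=2)
backtrack: best end state = 1; path = [0, 1, 0, 1]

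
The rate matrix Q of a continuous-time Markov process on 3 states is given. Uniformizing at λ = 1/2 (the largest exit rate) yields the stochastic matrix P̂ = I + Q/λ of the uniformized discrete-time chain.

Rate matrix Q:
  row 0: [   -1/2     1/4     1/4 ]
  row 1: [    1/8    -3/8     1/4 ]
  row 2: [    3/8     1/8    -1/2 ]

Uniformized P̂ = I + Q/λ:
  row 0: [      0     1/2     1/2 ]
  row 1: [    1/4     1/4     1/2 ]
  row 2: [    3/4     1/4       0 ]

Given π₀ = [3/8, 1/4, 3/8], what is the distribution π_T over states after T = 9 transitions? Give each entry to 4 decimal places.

t=0: π = [0.3750, 0.2500, 0.3750]
t=1: π = [0.3438, 0.3438, 0.3125]
t=2: π = [0.3203, 0.3359, 0.3438]
t=3: π = [0.3418, 0.3301, 0.3281]
t=4: π = [0.3286, 0.3354, 0.3359]
t=5: π = [0.3358, 0.3322, 0.3320]
t=6: π = [0.3321, 0.3340, 0.3340]
t=7: π = [0.3340, 0.3330, 0.3330]
t=8: π = [0.3330, 0.3335, 0.3335]
t=9: π = [0.3335, 0.3333, 0.3333]

π = [0.3335, 0.3333, 0.3333]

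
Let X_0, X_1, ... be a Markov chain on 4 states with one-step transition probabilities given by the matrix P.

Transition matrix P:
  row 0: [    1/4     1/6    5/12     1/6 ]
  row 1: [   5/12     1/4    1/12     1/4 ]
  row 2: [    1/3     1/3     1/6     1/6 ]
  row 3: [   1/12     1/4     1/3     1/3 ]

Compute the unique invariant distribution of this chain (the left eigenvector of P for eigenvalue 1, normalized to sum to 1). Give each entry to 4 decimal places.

π = [0.2749, 0.2481, 0.2522, 0.2248]

Balance equations π_j = Σ_i π_i·P[i][j]:
  π_0 = 1/4·π_0 + 5/12·π_1 + 1/3·π_2 + 1/12·π_3
  π_1 = 1/6·π_0 + 1/4·π_1 + 1/3·π_2 + 1/4·π_3
  π_2 = 5/12·π_0 + 1/12·π_1 + 1/6·π_2 + 1/3·π_3
  normalize: π_0 + π_1 + π_2 + π_3 = 1
Solving the linear system gives exactly π = [472/1717, 426/1717, 433/1717, 386/1717].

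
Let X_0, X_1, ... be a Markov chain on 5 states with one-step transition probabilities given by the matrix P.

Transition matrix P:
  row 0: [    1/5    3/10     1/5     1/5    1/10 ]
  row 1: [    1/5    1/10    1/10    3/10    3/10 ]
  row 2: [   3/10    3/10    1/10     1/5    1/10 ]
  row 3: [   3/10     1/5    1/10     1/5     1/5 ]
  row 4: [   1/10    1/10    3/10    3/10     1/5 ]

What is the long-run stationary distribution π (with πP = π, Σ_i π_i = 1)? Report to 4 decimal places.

π = [0.2215, 0.1998, 0.1585, 0.2382, 0.1820]

Balance equations π_j = Σ_i π_i·P[i][j]:
  π_0 = 1/5·π_0 + 1/5·π_1 + 3/10·π_2 + 3/10·π_3 + 1/10·π_4
  π_1 = 3/10·π_0 + 1/10·π_1 + 3/10·π_2 + 1/5·π_3 + 1/10·π_4
  π_2 = 1/5·π_0 + 1/10·π_1 + 1/10·π_2 + 1/10·π_3 + 3/10·π_4
  π_3 = 1/5·π_0 + 3/10·π_1 + 1/5·π_2 + 1/5·π_3 + 3/10·π_4
  normalize: π_0 + π_1 + π_2 + π_3 + π_4 = 1
Solving the linear system gives exactly π = [2731/12331, 224/1121, 1955/12331, 267/1121, 204/1121].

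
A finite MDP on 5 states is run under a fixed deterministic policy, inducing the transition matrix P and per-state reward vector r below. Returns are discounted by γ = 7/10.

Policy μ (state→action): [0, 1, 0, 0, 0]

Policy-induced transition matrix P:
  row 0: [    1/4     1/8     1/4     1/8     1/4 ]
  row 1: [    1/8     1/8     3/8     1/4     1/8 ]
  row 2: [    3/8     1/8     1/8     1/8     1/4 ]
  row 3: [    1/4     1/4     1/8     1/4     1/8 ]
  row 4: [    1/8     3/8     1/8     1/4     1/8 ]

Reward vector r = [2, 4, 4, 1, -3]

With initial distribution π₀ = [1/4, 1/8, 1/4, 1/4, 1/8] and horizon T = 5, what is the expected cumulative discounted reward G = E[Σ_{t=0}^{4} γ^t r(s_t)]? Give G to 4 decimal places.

t=0: π = [0.2500, 0.1250, 0.2500, 0.2500, 0.1250], E[r] = 1.8750, γ^t·E[r] = 1.875000, running G = 1.875000
t=1: π = [0.2500, 0.1875, 0.1875, 0.1875, 0.1875], E[r] = 1.6250, γ^t·E[r] = 1.137500, running G = 3.012500
t=2: π = [0.2266, 0.1953, 0.2031, 0.1953, 0.1797], E[r] = 1.7031, γ^t·E[r] = 0.834531, running G = 3.847031
t=3: π = [0.2285, 0.1943, 0.2021, 0.1963, 0.1787], E[r] = 1.7031, γ^t·E[r] = 0.584172, running G = 4.431203
t=4: π = [0.2286, 0.1942, 0.2021, 0.1962, 0.1788], E[r] = 1.7024, γ^t·E[r] = 0.408744, running G = 4.839948

G = 4.8399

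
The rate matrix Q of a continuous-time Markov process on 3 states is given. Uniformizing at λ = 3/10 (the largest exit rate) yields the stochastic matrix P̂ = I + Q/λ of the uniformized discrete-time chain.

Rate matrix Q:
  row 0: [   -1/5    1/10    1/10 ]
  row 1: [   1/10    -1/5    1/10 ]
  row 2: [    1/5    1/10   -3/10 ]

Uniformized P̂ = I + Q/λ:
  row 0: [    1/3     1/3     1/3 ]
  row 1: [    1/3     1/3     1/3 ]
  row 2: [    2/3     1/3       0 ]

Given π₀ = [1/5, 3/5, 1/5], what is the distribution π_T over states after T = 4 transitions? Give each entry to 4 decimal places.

π = [0.4173, 0.3333, 0.2494]

t=0: π = [0.2000, 0.6000, 0.2000]
t=1: π = [0.4000, 0.3333, 0.2667]
t=2: π = [0.4222, 0.3333, 0.2444]
t=3: π = [0.4148, 0.3333, 0.2519]
t=4: π = [0.4173, 0.3333, 0.2494]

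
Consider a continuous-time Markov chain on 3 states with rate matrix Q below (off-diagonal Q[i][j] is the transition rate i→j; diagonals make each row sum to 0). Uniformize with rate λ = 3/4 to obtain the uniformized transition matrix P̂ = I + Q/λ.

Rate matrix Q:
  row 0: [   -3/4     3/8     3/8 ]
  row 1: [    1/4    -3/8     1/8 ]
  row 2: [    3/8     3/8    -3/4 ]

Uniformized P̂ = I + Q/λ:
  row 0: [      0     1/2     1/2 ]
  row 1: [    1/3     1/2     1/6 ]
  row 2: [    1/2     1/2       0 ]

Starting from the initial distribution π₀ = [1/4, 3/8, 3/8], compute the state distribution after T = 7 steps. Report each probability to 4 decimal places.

t=0: π = [0.2500, 0.3750, 0.3750]
t=1: π = [0.3125, 0.5000, 0.1875]
t=2: π = [0.2604, 0.5000, 0.2396]
t=3: π = [0.2865, 0.5000, 0.2135]
t=4: π = [0.2734, 0.5000, 0.2266]
t=5: π = [0.2799, 0.5000, 0.2201]
t=6: π = [0.2767, 0.5000, 0.2233]
t=7: π = [0.2783, 0.5000, 0.2217]

π = [0.2783, 0.5000, 0.2217]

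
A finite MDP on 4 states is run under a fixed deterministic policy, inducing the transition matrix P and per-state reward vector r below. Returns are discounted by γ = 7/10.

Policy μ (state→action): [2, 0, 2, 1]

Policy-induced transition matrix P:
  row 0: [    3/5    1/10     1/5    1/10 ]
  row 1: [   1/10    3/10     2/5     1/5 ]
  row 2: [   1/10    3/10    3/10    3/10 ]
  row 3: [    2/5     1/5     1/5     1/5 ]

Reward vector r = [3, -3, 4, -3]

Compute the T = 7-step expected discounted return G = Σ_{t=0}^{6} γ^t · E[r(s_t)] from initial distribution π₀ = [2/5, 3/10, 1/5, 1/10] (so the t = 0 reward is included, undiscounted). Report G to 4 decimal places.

G = 2.5453

t=0: π = [0.4000, 0.3000, 0.2000, 0.1000], E[r] = 0.8000, γ^t·E[r] = 0.800000, running G = 0.800000
t=1: π = [0.3300, 0.2100, 0.2800, 0.1800], E[r] = 0.9400, γ^t·E[r] = 0.658000, running G = 1.458000
t=2: π = [0.3190, 0.2160, 0.2700, 0.1950], E[r] = 0.8040, γ^t·E[r] = 0.393960, running G = 1.851960
t=3: π = [0.3180, 0.2167, 0.2702, 0.1951], E[r] = 0.7994, γ^t·E[r] = 0.274194, running G = 2.126154
t=4: π = [0.3175, 0.2169, 0.2704, 0.1952], E[r] = 0.7977, γ^t·E[r] = 0.191528, running G = 2.317682
t=5: π = [0.3173, 0.2170, 0.2704, 0.1953], E[r] = 0.7969, γ^t·E[r] = 0.133932, running G = 2.451614
t=6: π = [0.3173, 0.2170, 0.2704, 0.1953], E[r] = 0.7966, γ^t·E[r] = 0.093714, running G = 2.545328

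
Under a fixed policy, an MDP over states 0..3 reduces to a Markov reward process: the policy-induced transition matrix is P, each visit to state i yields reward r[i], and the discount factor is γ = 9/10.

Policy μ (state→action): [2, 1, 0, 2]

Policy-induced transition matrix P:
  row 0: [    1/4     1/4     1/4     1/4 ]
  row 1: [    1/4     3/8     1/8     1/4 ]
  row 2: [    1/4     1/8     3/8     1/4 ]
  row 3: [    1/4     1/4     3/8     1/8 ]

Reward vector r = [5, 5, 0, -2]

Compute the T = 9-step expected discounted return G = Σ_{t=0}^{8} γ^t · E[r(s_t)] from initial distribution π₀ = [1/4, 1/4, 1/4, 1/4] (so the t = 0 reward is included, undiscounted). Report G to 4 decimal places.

G = 12.4482

t=0: π = [0.2500, 0.2500, 0.2500, 0.2500], E[r] = 2.0000, γ^t·E[r] = 2.000000, running G = 2.000000
t=1: π = [0.2500, 0.2500, 0.2813, 0.2188], E[r] = 2.0625, γ^t·E[r] = 1.856250, running G = 3.856250
t=2: π = [0.2500, 0.2461, 0.2813, 0.2227], E[r] = 2.0352, γ^t·E[r] = 1.648477, running G = 5.504727
t=3: π = [0.2500, 0.2456, 0.2822, 0.2222], E[r] = 2.0337, γ^t·E[r] = 1.482561, running G = 6.987288
t=4: π = [0.2500, 0.2454, 0.2823, 0.2222], E[r] = 2.0327, γ^t·E[r] = 1.333624, running G = 8.320912
t=5: π = [0.2500, 0.2454, 0.2824, 0.2222], E[r] = 2.0325, γ^t·E[r] = 1.200158, running G = 9.521070
t=6: π = [0.2500, 0.2454, 0.2824, 0.2222], E[r] = 2.0324, γ^t·E[r] = 1.080113, running G = 10.601183
t=7: π = [0.2500, 0.2454, 0.2824, 0.2222], E[r] = 2.0324, γ^t·E[r] = 0.972096, running G = 11.573280
t=8: π = [0.2500, 0.2454, 0.2824, 0.2222], E[r] = 2.0324, γ^t·E[r] = 0.874885, running G = 12.448165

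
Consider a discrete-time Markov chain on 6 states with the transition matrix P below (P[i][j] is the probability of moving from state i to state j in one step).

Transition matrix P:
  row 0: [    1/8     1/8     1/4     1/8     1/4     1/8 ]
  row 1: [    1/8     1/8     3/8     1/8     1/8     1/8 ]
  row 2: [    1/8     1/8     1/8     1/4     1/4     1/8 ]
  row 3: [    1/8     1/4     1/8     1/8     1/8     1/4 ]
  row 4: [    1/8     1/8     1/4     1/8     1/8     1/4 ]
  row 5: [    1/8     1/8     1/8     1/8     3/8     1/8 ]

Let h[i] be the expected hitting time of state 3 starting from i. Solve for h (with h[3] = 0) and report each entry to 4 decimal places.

h = [6.5623, 6.4698, 5.8331, 0.0000, 6.5725, 6.6547]

First-step conditioning: h[3] = 0; for i ≠ 3, h[i] = 1 + Σ_k P[i][k]·h[k].
  h[0] = 1 + 1/8·h[0] + 1/8·h[1] + 1/4·h[2] + 1/4·h[4] + 1/8·h[5]
  h[1] = 1 + 1/8·h[0] + 1/8·h[1] + 3/8·h[2] + 1/8·h[4] + 1/8·h[5]
  h[2] = 1 + 1/8·h[0] + 1/8·h[1] + 1/8·h[2] + 1/4·h[4] + 1/8·h[5]
  h[4] = 1 + 1/8·h[0] + 1/8·h[1] + 1/4·h[2] + 1/8·h[4] + 1/4·h[5]
  h[5] = 1 + 1/8·h[0] + 1/8·h[1] + 1/8·h[2] + 3/8·h[4] + 1/8·h[5]
Solving the 5×5 linear system over states ≠ 3 gives exactly h = [5112/779, 5040/779, 4544/779, 0, 5120/779, 5184/779] (h[3] = 0 is the target).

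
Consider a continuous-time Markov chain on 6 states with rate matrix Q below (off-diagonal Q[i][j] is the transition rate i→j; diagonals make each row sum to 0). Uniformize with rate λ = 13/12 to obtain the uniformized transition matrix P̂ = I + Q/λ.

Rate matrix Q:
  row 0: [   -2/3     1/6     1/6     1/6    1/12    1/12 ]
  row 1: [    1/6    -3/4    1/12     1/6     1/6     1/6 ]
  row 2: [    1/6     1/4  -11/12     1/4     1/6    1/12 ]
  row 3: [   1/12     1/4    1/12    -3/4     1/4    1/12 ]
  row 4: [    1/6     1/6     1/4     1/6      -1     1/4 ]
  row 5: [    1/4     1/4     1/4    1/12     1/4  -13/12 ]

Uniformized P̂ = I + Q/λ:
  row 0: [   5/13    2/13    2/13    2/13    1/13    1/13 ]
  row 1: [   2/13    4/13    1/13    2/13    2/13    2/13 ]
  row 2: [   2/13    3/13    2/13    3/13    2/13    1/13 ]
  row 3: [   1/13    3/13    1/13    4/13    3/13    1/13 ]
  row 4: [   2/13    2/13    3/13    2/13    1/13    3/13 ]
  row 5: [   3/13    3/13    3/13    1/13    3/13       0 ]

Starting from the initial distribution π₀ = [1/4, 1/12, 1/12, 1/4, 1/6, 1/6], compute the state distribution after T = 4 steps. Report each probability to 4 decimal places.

π = [0.1924, 0.2214, 0.1425, 0.1850, 0.1500, 0.1087]

t=0: π = [0.2500, 0.0833, 0.0833, 0.2500, 0.1667, 0.1667]
t=1: π = [0.2051, 0.2051, 0.1538, 0.1859, 0.1538, 0.0962]
t=2: π = [0.1943, 0.2189, 0.1430, 0.1869, 0.1479, 0.1090]
t=3: π = [0.1927, 0.2213, 0.1424, 0.1852, 0.1503, 0.1081]
t=4: π = [0.1924, 0.2214, 0.1425, 0.1850, 0.1500, 0.1087]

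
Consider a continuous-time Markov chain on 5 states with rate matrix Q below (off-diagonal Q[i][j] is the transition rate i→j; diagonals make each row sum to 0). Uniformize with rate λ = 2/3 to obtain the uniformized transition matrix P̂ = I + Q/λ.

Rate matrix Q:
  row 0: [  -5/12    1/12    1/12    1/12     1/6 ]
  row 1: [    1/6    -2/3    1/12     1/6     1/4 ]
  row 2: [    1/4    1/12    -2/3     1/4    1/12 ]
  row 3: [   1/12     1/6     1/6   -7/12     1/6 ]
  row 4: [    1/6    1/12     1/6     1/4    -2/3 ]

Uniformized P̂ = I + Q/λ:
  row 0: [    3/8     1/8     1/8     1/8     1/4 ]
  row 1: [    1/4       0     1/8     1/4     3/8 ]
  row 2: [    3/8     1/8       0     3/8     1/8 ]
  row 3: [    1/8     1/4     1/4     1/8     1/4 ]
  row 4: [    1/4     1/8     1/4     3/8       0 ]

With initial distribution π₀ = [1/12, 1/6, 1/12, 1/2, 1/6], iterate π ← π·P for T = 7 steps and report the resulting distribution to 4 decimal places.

t=0: π = [0.0833, 0.1667, 0.0833, 0.5000, 0.1667]
t=1: π = [0.2083, 0.1667, 0.1979, 0.2083, 0.2188]
t=2: π = [0.2747, 0.1302, 0.1536, 0.2500, 0.1914]
t=3: π = [0.2723, 0.1400, 0.1610, 0.2275, 0.1992]
t=4: π = [0.2757, 0.1359, 0.1582, 0.2325, 0.1976]
t=5: π = [0.2752, 0.1371, 0.1590, 0.2309, 0.1978]
t=6: π = [0.2754, 0.1367, 0.1587, 0.2313, 0.1978]
t=7: π = [0.2753, 0.1368, 0.1588, 0.2312, 0.1978]

π = [0.2753, 0.1368, 0.1588, 0.2312, 0.1978]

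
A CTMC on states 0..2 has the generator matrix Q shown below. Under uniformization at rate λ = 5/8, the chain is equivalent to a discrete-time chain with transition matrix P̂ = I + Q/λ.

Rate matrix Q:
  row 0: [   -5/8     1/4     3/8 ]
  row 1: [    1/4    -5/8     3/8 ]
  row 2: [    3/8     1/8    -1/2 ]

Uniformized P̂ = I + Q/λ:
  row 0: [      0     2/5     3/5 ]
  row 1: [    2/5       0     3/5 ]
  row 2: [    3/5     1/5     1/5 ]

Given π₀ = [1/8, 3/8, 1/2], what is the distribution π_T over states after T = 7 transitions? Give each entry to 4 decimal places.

t=0: π = [0.1250, 0.3750, 0.5000]
t=1: π = [0.4500, 0.1500, 0.4000]
t=2: π = [0.3000, 0.2600, 0.4400]
t=3: π = [0.3680, 0.2080, 0.4240]
t=4: π = [0.3376, 0.2320, 0.4304]
t=5: π = [0.3510, 0.2211, 0.4278]
t=6: π = [0.3452, 0.2260, 0.4289]
t=7: π = [0.3477, 0.2238, 0.4285]

π = [0.3477, 0.2238, 0.4285]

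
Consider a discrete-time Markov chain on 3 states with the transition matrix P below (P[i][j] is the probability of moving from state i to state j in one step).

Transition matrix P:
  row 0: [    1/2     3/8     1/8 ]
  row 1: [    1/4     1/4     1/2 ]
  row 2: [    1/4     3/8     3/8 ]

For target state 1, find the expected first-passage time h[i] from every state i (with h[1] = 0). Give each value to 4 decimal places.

h = [2.6667, 0.0000, 2.6667]

First-step conditioning: h[1] = 0; for i ≠ 1, h[i] = 1 + Σ_k P[i][k]·h[k].
  h[0] = 1 + 1/2·h[0] + 1/8·h[2]
  h[2] = 1 + 1/4·h[0] + 3/8·h[2]
Solving the 2×2 linear system over states ≠ 1 gives exactly h = [8/3, 0, 8/3] (h[1] = 0 is the target).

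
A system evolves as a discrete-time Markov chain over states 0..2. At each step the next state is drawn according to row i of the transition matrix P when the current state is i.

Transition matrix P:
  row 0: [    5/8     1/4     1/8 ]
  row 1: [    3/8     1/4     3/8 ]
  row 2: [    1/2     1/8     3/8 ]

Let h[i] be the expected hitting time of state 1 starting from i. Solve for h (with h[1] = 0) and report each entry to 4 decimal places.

First-step conditioning: h[1] = 0; for i ≠ 1, h[i] = 1 + Σ_k P[i][k]·h[k].
  h[0] = 1 + 5/8·h[0] + 1/8·h[2]
  h[2] = 1 + 1/2·h[0] + 3/8·h[2]
Solving the 2×2 linear system over states ≠ 1 gives exactly h = [48/11, 0, 56/11] (h[1] = 0 is the target).

h = [4.3636, 0.0000, 5.0909]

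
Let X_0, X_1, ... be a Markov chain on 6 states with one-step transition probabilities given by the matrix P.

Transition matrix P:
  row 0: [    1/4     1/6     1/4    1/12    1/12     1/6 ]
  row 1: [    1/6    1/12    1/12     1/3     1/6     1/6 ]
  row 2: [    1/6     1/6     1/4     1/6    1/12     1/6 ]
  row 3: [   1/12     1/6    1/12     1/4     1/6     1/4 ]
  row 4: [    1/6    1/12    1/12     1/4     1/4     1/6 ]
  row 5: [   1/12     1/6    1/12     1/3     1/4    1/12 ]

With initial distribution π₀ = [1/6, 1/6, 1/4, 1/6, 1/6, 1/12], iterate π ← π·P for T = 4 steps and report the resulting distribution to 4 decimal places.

π = [0.1444, 0.1407, 0.1292, 0.2411, 0.1723, 0.1723]

t=0: π = [0.1667, 0.1667, 0.2500, 0.1667, 0.1667, 0.0833]
t=1: π = [0.1597, 0.1389, 0.1528, 0.2222, 0.1528, 0.1736]
t=2: π = [0.1470, 0.1424, 0.1354, 0.2367, 0.1678, 0.1707]
t=3: π = [0.1450, 0.1408, 0.1304, 0.2403, 0.1713, 0.1722]
t=4: π = [0.1444, 0.1407, 0.1292, 0.2411, 0.1723, 0.1723]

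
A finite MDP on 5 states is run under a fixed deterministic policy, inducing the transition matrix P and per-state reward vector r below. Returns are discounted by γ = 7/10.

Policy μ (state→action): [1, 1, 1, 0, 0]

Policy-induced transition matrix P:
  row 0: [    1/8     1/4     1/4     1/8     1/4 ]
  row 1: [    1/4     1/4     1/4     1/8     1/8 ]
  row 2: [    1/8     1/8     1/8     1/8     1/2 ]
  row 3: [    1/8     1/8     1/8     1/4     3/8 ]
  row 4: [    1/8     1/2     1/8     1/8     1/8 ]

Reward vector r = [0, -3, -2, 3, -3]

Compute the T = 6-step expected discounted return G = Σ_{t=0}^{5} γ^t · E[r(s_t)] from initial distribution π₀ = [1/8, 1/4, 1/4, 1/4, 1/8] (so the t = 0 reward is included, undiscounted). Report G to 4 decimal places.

G = -3.7221

t=0: π = [0.1250, 0.2500, 0.2500, 0.2500, 0.1250], E[r] = -0.8750, γ^t·E[r] = -0.875000, running G = -0.875000
t=1: π = [0.1563, 0.2188, 0.1719, 0.1563, 0.2969], E[r] = -1.4219, γ^t·E[r] = -0.995313, running G = -1.870313
t=2: π = [0.1523, 0.2832, 0.1719, 0.1445, 0.2480], E[r] = -1.5039, γ^t·E[r] = -0.736914, running G = -2.607227
t=3: π = [0.1604, 0.2725, 0.1794, 0.1431, 0.2446], E[r] = -1.4810, γ^t·E[r] = -0.507968, running G = -3.115195
t=4: π = [0.1591, 0.2708, 0.1791, 0.1429, 0.2481], E[r] = -1.4864, γ^t·E[r] = -0.356889, running G = -3.472084
t=5: π = [0.1589, 0.2718, 0.1787, 0.1429, 0.2478], E[r] = -1.4875, γ^t·E[r] = -0.250010, running G = -3.722094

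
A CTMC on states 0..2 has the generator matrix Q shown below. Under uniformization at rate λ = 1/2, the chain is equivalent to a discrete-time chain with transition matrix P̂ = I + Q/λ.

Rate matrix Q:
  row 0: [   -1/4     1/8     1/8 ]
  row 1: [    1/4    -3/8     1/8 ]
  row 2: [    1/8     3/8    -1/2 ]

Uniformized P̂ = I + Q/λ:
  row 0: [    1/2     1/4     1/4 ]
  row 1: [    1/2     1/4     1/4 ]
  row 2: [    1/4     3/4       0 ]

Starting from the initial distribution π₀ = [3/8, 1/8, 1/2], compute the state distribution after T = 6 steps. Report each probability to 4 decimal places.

π = [0.4501, 0.3499, 0.2001]

t=0: π = [0.3750, 0.1250, 0.5000]
t=1: π = [0.3750, 0.5000, 0.1250]
t=2: π = [0.4688, 0.3125, 0.2188]
t=3: π = [0.4453, 0.3594, 0.1953]
t=4: π = [0.4512, 0.3477, 0.2012]
t=5: π = [0.4497, 0.3506, 0.1997]
t=6: π = [0.4501, 0.3499, 0.2001]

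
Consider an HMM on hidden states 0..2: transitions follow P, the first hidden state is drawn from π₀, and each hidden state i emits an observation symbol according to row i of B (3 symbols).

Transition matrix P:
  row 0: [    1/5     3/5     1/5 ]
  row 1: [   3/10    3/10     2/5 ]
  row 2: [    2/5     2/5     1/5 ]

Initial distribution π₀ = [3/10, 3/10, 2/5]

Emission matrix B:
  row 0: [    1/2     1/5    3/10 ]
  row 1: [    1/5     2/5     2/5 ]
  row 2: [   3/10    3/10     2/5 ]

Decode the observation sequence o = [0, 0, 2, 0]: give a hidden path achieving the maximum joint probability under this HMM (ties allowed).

path = [2, 0, 1, 0]

t=0: δ = [1.500e-01, 6.000e-02, 1.200e-01]  (obs o_0=0)
t=1: δ = [2.400e-02, 1.800e-02, 9.000e-03]  ψ = [2, 0, 0]  (obs o_1=0)
t=2: δ = [1.620e-03, 5.760e-03, 2.880e-03]  ψ = [1, 0, 1]  (obs o_2=2)
t=3: δ = [8.640e-04, 3.456e-04, 6.912e-04]  ψ = [1, 1, 1]  (obs o_3=0)
backtrack: best end state = 0; path = [2, 0, 1, 0]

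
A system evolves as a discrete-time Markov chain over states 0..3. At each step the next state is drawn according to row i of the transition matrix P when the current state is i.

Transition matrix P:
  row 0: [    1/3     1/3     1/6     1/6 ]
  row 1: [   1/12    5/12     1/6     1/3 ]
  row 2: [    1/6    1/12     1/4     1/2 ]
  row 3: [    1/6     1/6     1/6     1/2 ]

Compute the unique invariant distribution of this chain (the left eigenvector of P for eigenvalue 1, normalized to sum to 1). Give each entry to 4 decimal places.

Balance equations π_j = Σ_i π_i·P[i][j]:
  π_0 = 1/3·π_0 + 1/12·π_1 + 1/6·π_2 + 1/6·π_3
  π_1 = 1/3·π_0 + 5/12·π_1 + 1/12·π_2 + 1/6·π_3
  π_2 = 1/6·π_0 + 1/6·π_1 + 1/4·π_2 + 1/6·π_3
  normalize: π_0 + π_1 + π_2 + π_3 = 1
Solving the linear system gives exactly π = [89/506, 61/253, 2/11, 203/506].

π = [0.1759, 0.2411, 0.1818, 0.4012]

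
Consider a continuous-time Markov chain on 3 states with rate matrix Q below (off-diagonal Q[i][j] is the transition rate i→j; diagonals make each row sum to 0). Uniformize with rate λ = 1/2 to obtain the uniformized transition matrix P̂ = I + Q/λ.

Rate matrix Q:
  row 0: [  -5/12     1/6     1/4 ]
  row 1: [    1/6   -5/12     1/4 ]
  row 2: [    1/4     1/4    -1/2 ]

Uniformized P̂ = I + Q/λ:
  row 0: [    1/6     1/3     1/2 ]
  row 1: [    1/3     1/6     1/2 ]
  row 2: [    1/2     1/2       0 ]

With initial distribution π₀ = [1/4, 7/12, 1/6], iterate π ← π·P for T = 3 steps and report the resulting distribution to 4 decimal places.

t=0: π = [0.2500, 0.5833, 0.1667]
t=1: π = [0.3194, 0.2639, 0.4167]
t=2: π = [0.3495, 0.3588, 0.2917]
t=3: π = [0.3237, 0.3221, 0.3542]

π = [0.3237, 0.3221, 0.3542]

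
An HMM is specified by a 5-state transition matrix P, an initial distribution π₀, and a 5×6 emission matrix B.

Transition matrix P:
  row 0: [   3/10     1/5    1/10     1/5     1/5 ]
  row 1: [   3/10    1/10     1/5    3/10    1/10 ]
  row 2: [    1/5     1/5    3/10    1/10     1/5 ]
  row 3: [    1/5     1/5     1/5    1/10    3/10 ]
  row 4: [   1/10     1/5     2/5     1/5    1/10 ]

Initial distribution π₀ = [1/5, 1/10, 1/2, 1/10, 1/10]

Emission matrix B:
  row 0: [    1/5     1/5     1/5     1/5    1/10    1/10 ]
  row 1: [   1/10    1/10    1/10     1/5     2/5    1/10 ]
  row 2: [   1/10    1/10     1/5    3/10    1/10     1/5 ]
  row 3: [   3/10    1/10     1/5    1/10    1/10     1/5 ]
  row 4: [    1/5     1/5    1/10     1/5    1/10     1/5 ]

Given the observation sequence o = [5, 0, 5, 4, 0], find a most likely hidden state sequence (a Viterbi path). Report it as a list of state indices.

path = [2, 4, 2, 1, 3]

t=0: δ = [2.000e-02, 1.000e-02, 1.000e-01, 2.000e-02, 2.000e-02]  (obs o_0=5)
t=1: δ = [4.000e-03, 2.000e-03, 3.000e-03, 3.000e-03, 4.000e-03]  ψ = [2, 2, 2, 2, 2]  (obs o_1=0)
t=2: δ = [1.200e-04, 8.000e-05, 3.200e-04, 1.600e-04, 1.800e-04]  ψ = [0, 0, 4, 0, 3]  (obs o_2=5)
t=3: δ = [6.400e-06, 2.560e-05, 9.600e-06, 3.600e-06, 6.400e-06]  ψ = [2, 2, 2, 4, 2]  (obs o_3=4)
t=4: δ = [1.536e-06, 2.560e-07, 5.120e-07, 2.304e-06, 5.120e-07]  ψ = [1, 1, 1, 1, 1]  (obs o_4=0)
backtrack: best end state = 3; path = [2, 4, 2, 1, 3]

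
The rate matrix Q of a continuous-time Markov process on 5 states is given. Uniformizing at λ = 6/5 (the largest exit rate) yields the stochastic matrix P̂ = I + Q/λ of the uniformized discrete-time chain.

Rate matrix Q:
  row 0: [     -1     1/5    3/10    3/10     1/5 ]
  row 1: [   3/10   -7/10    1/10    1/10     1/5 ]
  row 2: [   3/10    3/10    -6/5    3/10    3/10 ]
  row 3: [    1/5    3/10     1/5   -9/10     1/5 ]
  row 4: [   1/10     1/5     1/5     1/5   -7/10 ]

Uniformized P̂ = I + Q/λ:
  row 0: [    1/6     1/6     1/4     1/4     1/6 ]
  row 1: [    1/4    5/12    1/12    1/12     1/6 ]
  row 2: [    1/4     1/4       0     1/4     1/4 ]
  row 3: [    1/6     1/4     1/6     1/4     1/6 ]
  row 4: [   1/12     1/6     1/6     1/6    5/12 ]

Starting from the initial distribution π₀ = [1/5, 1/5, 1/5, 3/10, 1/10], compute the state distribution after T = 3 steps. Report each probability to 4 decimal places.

t=0: π = [0.2000, 0.2000, 0.2000, 0.3000, 0.1000]
t=1: π = [0.1917, 0.2583, 0.1333, 0.2083, 0.2083]
t=2: π = [0.1819, 0.2597, 0.1389, 0.1896, 0.2299]
t=3: π = [0.1807, 0.2590, 0.1370, 0.1876, 0.2357]

π = [0.1807, 0.2590, 0.1370, 0.1876, 0.2357]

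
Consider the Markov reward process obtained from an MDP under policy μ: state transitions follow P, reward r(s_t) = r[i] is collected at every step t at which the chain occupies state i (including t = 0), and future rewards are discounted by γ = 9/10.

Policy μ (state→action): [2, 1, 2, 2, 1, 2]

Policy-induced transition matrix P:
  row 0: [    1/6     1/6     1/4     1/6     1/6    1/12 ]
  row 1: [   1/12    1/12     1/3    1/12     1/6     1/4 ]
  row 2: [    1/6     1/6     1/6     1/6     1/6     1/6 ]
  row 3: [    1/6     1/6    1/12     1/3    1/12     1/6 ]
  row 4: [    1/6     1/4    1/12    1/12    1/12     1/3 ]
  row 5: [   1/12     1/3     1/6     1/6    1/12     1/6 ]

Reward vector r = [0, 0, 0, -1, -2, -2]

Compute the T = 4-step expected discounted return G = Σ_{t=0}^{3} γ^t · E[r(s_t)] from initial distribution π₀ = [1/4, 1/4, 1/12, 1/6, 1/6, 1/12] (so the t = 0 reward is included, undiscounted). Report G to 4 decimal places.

t=0: π = [0.2500, 0.2500, 0.0833, 0.1667, 0.1667, 0.0833], E[r] = -0.6667, γ^t·E[r] = -0.666667, running G = -0.666667
t=1: π = [0.1389, 0.1736, 0.2014, 0.1597, 0.1319, 0.1944], E[r] = -0.8125, γ^t·E[r] = -0.731250, running G = -1.397917
t=2: π = [0.1360, 0.1956, 0.1829, 0.1678, 0.1262, 0.1916], E[r] = -0.8032, γ^t·E[r] = -0.650625, running G = -2.048542
t=3: π = [0.1344, 0.1928, 0.1861, 0.1678, 0.1262, 0.1927], E[r] = -0.8056, γ^t·E[r] = -0.587250, running G = -2.635792

G = -2.6358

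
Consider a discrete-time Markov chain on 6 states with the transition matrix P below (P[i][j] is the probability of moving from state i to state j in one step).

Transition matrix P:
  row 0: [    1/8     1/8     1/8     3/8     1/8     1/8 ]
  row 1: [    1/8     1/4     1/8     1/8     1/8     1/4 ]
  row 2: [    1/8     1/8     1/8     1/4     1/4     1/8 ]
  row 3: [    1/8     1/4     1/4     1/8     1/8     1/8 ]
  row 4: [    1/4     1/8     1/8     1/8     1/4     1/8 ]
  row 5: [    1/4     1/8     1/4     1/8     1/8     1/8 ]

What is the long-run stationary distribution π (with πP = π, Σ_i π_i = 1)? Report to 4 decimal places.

Balance equations π_j = Σ_i π_i·P[i][j]:
  π_0 = 1/8·π_0 + 1/8·π_1 + 1/8·π_2 + 1/8·π_3 + 1/4·π_4 + 1/4·π_5
  π_1 = 1/8·π_0 + 1/4·π_1 + 1/8·π_2 + 1/4·π_3 + 1/8·π_4 + 1/8·π_5
  π_2 = 1/8·π_0 + 1/8·π_1 + 1/8·π_2 + 1/4·π_3 + 1/8·π_4 + 1/4·π_5
  π_3 = 3/8·π_0 + 1/8·π_1 + 1/4·π_2 + 1/8·π_3 + 1/8·π_4 + 1/8·π_5
  π_4 = 1/8·π_0 + 1/8·π_1 + 1/4·π_2 + 1/8·π_3 + 1/4·π_4 + 1/8·π_5
  normalize: π_0 + π_1 + π_2 + π_3 + π_4 + π_5 = 1
Solving the linear system gives exactly π = [5396/32881, 5575/32881, 5479/32881, 6144/32881, 5480/32881, 4807/32881].

π = [0.1641, 0.1696, 0.1666, 0.1869, 0.1667, 0.1462]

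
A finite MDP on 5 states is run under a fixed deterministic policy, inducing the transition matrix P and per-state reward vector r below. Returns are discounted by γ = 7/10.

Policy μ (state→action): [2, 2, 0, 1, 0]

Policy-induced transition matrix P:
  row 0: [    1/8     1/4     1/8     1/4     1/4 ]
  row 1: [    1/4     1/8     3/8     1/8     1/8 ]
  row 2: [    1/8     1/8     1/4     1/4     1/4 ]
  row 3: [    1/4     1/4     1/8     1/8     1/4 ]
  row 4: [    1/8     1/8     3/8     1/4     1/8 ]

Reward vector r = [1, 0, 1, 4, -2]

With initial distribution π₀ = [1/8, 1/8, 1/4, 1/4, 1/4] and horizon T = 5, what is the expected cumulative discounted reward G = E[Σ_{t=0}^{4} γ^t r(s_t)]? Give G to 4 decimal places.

G = 2.3433

t=0: π = [0.1250, 0.1250, 0.2500, 0.2500, 0.2500], E[r] = 0.8750, γ^t·E[r] = 0.875000, running G = 0.875000
t=1: π = [0.1719, 0.1719, 0.2500, 0.2031, 0.2031], E[r] = 0.8281, γ^t·E[r] = 0.579688, running G = 1.454688
t=2: π = [0.1719, 0.1719, 0.2500, 0.2031, 0.2031], E[r] = 0.8281, γ^t·E[r] = 0.405781, running G = 1.860469
t=3: π = [0.1719, 0.1719, 0.2500, 0.2031, 0.2031], E[r] = 0.8281, γ^t·E[r] = 0.284047, running G = 2.144516
t=4: π = [0.1719, 0.1719, 0.2500, 0.2031, 0.2031], E[r] = 0.8281, γ^t·E[r] = 0.198833, running G = 2.343348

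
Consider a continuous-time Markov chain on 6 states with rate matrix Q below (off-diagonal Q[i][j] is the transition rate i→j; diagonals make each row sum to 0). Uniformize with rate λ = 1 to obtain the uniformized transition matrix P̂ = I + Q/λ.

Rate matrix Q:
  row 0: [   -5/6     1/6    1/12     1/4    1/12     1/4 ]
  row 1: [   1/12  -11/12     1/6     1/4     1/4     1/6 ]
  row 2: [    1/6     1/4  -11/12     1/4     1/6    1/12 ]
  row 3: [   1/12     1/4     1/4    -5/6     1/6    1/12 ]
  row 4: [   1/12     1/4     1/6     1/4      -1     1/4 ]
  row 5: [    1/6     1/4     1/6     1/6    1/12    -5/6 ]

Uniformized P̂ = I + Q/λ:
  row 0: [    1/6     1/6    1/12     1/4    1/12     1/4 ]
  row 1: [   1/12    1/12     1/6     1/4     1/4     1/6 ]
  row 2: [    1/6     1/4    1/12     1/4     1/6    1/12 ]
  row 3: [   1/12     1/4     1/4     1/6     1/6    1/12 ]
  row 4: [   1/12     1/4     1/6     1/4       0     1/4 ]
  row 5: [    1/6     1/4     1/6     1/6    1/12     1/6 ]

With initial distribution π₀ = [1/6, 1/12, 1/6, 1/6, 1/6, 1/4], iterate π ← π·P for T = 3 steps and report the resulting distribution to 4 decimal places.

t=0: π = [0.1667, 0.0833, 0.1667, 0.1667, 0.1667, 0.2500]
t=1: π = [0.1319, 0.2222, 0.1528, 0.2153, 0.1111, 0.1667]
t=2: π = [0.1209, 0.2020, 0.1609, 0.2182, 0.1418, 0.1563]
t=3: π = [0.1198, 0.2063, 0.1614, 0.2188, 0.1368, 0.1570]

π = [0.1198, 0.2063, 0.1614, 0.2188, 0.1368, 0.1570]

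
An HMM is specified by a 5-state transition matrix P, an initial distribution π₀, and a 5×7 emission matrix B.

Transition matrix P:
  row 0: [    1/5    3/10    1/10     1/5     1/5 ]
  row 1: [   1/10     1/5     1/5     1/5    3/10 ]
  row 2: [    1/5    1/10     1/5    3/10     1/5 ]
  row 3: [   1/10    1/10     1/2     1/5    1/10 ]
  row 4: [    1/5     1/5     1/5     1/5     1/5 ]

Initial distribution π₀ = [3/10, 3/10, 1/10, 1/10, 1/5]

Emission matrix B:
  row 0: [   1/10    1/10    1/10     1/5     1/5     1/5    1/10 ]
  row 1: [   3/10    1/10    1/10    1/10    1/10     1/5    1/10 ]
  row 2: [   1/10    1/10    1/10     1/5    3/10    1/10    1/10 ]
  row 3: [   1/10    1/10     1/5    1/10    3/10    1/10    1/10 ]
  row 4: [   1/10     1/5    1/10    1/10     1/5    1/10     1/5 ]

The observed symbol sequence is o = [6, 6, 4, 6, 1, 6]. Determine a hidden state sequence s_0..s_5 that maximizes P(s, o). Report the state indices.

path = [1, 4, 3, 2, 4, 4]

t=0: δ = [3.000e-02, 3.000e-02, 1.000e-02, 1.000e-02, 4.000e-02]  (obs o_0=6)
t=1: δ = [8.000e-04, 9.000e-04, 8.000e-04, 8.000e-04, 1.800e-03]  ψ = [4, 0, 4, 4, 1]  (obs o_1=6)
t=2: δ = [7.200e-05, 3.600e-05, 1.200e-04, 1.080e-04, 7.200e-05]  ψ = [4, 4, 3, 4, 4]  (obs o_2=4)
t=3: δ = [2.400e-06, 2.160e-06, 5.400e-06, 3.600e-06, 4.800e-06]  ψ = [2, 0, 3, 2, 2]  (obs o_3=6)
t=4: δ = [1.080e-07, 9.600e-08, 1.800e-07, 1.620e-07, 2.160e-07]  ψ = [2, 4, 3, 2, 2]  (obs o_4=1)
t=5: δ = [4.320e-09, 4.320e-09, 8.100e-09, 5.400e-09, 8.640e-09]  ψ = [4, 4, 3, 2, 4]  (obs o_5=6)
backtrack: best end state = 4; path = [1, 4, 3, 2, 4, 4]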